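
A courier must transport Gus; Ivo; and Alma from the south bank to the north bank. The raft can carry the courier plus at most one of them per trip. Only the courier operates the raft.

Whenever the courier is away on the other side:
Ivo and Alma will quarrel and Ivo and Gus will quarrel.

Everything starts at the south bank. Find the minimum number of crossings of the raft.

7

Counting alone: the courier can take at most 1 across per trip to the north bank, so moving all 3 needs at least 3 loaded trips out, with a return between consecutive ones — at least 5 crossings.
The safety rule pushes this higher. Following every safe sequence of crossings, the most of the 3 that can be at the north bank as the raft arrives there on crossing 5 is 2 — never all 3.
So no plan with fewer than 7 crossings exists, and this one achieves 7:
1. Courier goes to the north bank with Ivo.  [the south bank: Alma, Gus | the north bank: Ivo]
2. Courier goes back to the south bank alone.  [the south bank: Alma, Gus | the north bank: Ivo]
3. Courier goes to the north bank with Gus.  [the south bank: Alma | the north bank: Gus, Ivo]
4. Courier goes back to the south bank with Ivo.  [the south bank: Alma, Ivo | the north bank: Gus]
5. Courier goes to the north bank with Alma.  [the south bank: Ivo | the north bank: Alma, Gus]
6. Courier goes back to the south bank alone.  [the south bank: Ivo | the north bank: Alma, Gus]
7. Courier goes to the north bank with Ivo.  [the south bank: — | the north bank: Alma, Gus, Ivo]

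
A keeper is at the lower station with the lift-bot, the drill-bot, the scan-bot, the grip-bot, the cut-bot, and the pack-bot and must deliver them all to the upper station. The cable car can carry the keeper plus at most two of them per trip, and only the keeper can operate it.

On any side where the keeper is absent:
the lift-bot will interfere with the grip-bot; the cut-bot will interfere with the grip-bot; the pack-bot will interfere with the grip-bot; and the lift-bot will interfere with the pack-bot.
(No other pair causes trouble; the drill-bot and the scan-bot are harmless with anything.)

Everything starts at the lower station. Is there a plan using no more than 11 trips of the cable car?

Yes — this plan uses 9 crossings (≤ 11):
1. Keeper goes to the upper station with the grip-bot and the lift-bot.  [the lower station: the cut-bot, the drill-bot, the pack-bot, the scan-bot | the upper station: the grip-bot, the lift-bot]
2. Keeper goes back to the lower station with the lift-bot.  [the lower station: the cut-bot, the drill-bot, the lift-bot, the pack-bot, the scan-bot | the upper station: the grip-bot]
3. Keeper goes to the upper station with the drill-bot and the lift-bot.  [the lower station: the cut-bot, the pack-bot, the scan-bot | the upper station: the drill-bot, the grip-bot, the lift-bot]
4. Keeper goes back to the lower station with the lift-bot.  [the lower station: the cut-bot, the lift-bot, the pack-bot, the scan-bot | the upper station: the drill-bot, the grip-bot]
5. Keeper goes to the upper station with the lift-bot and the scan-bot.  [the lower station: the cut-bot, the pack-bot | the upper station: the drill-bot, the grip-bot, the lift-bot, the scan-bot]
6. Keeper goes back to the lower station with the lift-bot.  [the lower station: the cut-bot, the lift-bot, the pack-bot | the upper station: the drill-bot, the grip-bot, the scan-bot]
7. Keeper goes to the upper station with the cut-bot and the lift-bot.  [the lower station: the pack-bot | the upper station: the cut-bot, the drill-bot, the grip-bot, the lift-bot, the scan-bot]
8. Keeper goes back to the lower station with the grip-bot.  [the lower station: the grip-bot, the pack-bot | the upper station: the cut-bot, the drill-bot, the lift-bot, the scan-bot]
9. Keeper goes to the upper station with the grip-bot and the pack-bot.  [the lower station: — | the upper station: the cut-bot, the drill-bot, the grip-bot, the lift-bot, the pack-bot, the scan-bot]

Yes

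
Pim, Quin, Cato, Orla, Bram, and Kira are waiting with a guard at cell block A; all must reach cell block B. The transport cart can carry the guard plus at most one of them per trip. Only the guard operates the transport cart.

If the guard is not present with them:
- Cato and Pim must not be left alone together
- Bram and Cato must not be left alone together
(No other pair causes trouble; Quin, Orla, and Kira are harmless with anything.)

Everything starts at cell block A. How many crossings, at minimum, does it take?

Counting alone: the guard can take at most 1 across per trip to cell block B, so moving all 6 needs at least 6 loaded trips out, with a return between consecutive ones — at least 11 crossings.
The safety rule pushes this higher. Following every safe sequence of crossings, the most of the 6 that can be at cell block B as the transport cart arrives there on crossing 11 is 5 — never all 6.
So no plan with fewer than 13 crossings exists, and this one achieves 13:
1. Guard goes to cell block B with Cato.  [cell block A: Bram, Kira, Orla, Pim, Quin | cell block B: Cato]
2. Guard goes back to cell block A alone.  [cell block A: Bram, Kira, Orla, Pim, Quin | cell block B: Cato]
3. Guard goes to cell block B with Pim.  [cell block A: Bram, Kira, Orla, Quin | cell block B: Cato, Pim]
4. Guard goes back to cell block A with Cato.  [cell block A: Bram, Cato, Kira, Orla, Quin | cell block B: Pim]
5. Guard goes to cell block B with Bram.  [cell block A: Cato, Kira, Orla, Quin | cell block B: Bram, Pim]
6. Guard goes back to cell block A alone.  [cell block A: Cato, Kira, Orla, Quin | cell block B: Bram, Pim]
7. Guard goes to cell block B with Quin.  [cell block A: Cato, Kira, Orla | cell block B: Bram, Pim, Quin]
8. Guard goes back to cell block A alone.  [cell block A: Cato, Kira, Orla | cell block B: Bram, Pim, Quin]
9. Guard goes to cell block B with Orla.  [cell block A: Cato, Kira | cell block B: Bram, Orla, Pim, Quin]
10. Guard goes back to cell block A alone.  [cell block A: Cato, Kira | cell block B: Bram, Orla, Pim, Quin]
11. Guard goes to cell block B with Kira.  [cell block A: Cato | cell block B: Bram, Kira, Orla, Pim, Quin]
12. Guard goes back to cell block A alone.  [cell block A: Cato | cell block B: Bram, Kira, Orla, Pim, Quin]
13. Guard goes to cell block B with Cato.  [cell block A: — | cell block B: Bram, Cato, Kira, Orla, Pim, Quin]

13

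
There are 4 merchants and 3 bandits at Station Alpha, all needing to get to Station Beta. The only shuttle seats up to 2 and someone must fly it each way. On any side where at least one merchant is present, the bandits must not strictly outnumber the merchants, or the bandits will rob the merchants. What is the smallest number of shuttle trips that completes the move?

11

Counting alone: each trip to Station Beta takes at most 2 across and each return brings at least 1 back, so after t trips out (and t−1 returns) at most 2t − (t−1) of the 7 are across; that first reaches 7 at t = 6, so at least 11 crossings are needed.
The plan below uses exactly 11 crossings, so it is optimal:
1. 2 bandits → Station Beta.  (Station Alpha: 4M 1B; Station Beta: 0M 2B)
2. 1 bandit ← Station Alpha.  (Station Alpha: 4M 2B; Station Beta: 0M 1B)
3. 2 bandits → Station Beta.  (Station Alpha: 4M 0B; Station Beta: 0M 3B)
4. 1 bandit ← Station Alpha.  (Station Alpha: 4M 1B; Station Beta: 0M 2B)
5. 2 merchants → Station Beta.  (Station Alpha: 2M 1B; Station Beta: 2M 2B)
6. 1 bandit ← Station Alpha.  (Station Alpha: 2M 2B; Station Beta: 2M 1B)
7. 1 merchant and 1 bandit → Station Beta.  (Station Alpha: 1M 1B; Station Beta: 3M 2B)
8. 1 merchant ← Station Alpha.  (Station Alpha: 2M 1B; Station Beta: 2M 2B)
9. 1 merchant and 1 bandit → Station Beta.  (Station Alpha: 1M 0B; Station Beta: 3M 3B)
10. 1 bandit ← Station Alpha.  (Station Alpha: 1M 1B; Station Beta: 3M 2B)
11. 1 merchant and 1 bandit → Station Beta.  (Station Alpha: 0M 0B; Station Beta: 4M 3B)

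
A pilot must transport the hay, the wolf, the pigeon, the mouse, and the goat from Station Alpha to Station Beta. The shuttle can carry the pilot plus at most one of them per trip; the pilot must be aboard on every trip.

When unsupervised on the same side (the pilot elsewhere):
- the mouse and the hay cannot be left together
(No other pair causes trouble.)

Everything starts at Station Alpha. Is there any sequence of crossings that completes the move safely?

Yes

1. Pilot goes to Station Beta with the hay.  [Station Alpha: the goat, the mouse, the pigeon, the wolf | Station Beta: the hay]
2. Pilot goes back to Station Alpha alone.  [Station Alpha: the goat, the mouse, the pigeon, the wolf | Station Beta: the hay]
3. Pilot goes to Station Beta with the wolf.  [Station Alpha: the goat, the mouse, the pigeon | Station Beta: the hay, the wolf]
4. Pilot goes back to Station Alpha alone.  [Station Alpha: the goat, the mouse, the pigeon | Station Beta: the hay, the wolf]
5. Pilot goes to Station Beta with the pigeon.  [Station Alpha: the goat, the mouse | Station Beta: the hay, the pigeon, the wolf]
6. Pilot goes back to Station Alpha alone.  [Station Alpha: the goat, the mouse | Station Beta: the hay, the pigeon, the wolf]
7. Pilot goes to Station Beta with the goat.  [Station Alpha: the mouse | Station Beta: the goat, the hay, the pigeon, the wolf]
8. Pilot goes back to Station Alpha alone.  [Station Alpha: the mouse | Station Beta: the goat, the hay, the pigeon, the wolf]
9. Pilot goes to Station Beta with the mouse.  [Station Alpha: — | Station Beta: the goat, the hay, the mouse, the pigeon, the wolf]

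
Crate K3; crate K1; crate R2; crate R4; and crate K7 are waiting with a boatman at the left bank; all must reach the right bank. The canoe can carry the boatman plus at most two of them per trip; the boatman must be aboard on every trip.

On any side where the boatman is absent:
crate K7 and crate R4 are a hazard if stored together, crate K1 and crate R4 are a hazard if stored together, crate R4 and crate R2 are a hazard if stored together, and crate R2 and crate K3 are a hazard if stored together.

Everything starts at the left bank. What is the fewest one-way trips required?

5

Counting alone: the boatman can take at most 2 across per trip to the right bank, so moving all 5 needs at least 3 loaded trips out, with a return between consecutive ones — at least 5 crossings.
The plan below uses exactly 5 crossings, so it is optimal:
1. Boatman goes to the right bank with crate K3 and crate R4.
2. Boatman goes back to the left bank alone.
3. Boatman goes to the right bank with crate K1 and crate K7.
4. Boatman goes back to the left bank with crate R4.
5. Boatman goes to the right bank with crate R2 and crate R4.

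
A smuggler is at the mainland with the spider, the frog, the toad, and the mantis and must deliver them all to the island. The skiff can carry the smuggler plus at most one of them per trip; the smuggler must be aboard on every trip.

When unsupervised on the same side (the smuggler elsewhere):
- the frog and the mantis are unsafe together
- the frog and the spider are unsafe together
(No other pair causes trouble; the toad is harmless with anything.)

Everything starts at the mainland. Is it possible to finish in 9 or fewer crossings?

Yes

Yes — this plan uses 9 crossings (≤ 9):
1. Smuggler goes to the island with the frog.  [the mainland: the mantis, the spider, the toad | the island: the frog]
2. Smuggler goes back to the mainland alone.  [the mainland: the mantis, the spider, the toad | the island: the frog]
3. Smuggler goes to the island with the spider.  [the mainland: the mantis, the toad | the island: the frog, the spider]
4. Smuggler goes back to the mainland with the frog.  [the mainland: the frog, the mantis, the toad | the island: the spider]
5. Smuggler goes to the island with the mantis.  [the mainland: the frog, the toad | the island: the mantis, the spider]
6. Smuggler goes back to the mainland alone.  [the mainland: the frog, the toad | the island: the mantis, the spider]
7. Smuggler goes to the island with the toad.  [the mainland: the frog | the island: the mantis, the spider, the toad]
8. Smuggler goes back to the mainland alone.  [the mainland: the frog | the island: the mantis, the spider, the toad]
9. Smuggler goes to the island with the frog.  [the mainland: — | the island: the frog, the mantis, the spider, the toad]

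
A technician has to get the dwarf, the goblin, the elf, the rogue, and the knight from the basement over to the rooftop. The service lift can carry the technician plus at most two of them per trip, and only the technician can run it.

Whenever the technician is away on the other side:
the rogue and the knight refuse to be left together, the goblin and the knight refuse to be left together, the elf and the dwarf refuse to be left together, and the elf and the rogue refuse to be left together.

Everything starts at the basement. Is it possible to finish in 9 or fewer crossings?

Yes — this plan uses 7 crossings (≤ 9):
1. Technician goes to the rooftop with the elf and the knight.
2. Technician goes back to the basement alone.
3. Technician goes to the rooftop with the dwarf.
4. Technician goes back to the basement with the elf.
5. Technician goes to the rooftop with the goblin and the rogue.
6. Technician goes back to the basement with the knight.
7. Technician goes to the rooftop with the elf and the knight.

Yes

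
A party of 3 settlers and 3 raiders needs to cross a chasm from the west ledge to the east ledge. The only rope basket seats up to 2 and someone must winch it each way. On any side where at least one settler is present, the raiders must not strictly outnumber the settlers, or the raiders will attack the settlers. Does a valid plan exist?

Yes

1. 2 raiders → the east ledge.  (the west ledge: 3S 1R; the east ledge: 0S 2R)
2. 1 raider ← the west ledge.  (the west ledge: 3S 2R; the east ledge: 0S 1R)
3. 2 raiders → the east ledge.  (the west ledge: 3S 0R; the east ledge: 0S 3R)
4. 1 raider ← the west ledge.  (the west ledge: 3S 1R; the east ledge: 0S 2R)
5. 2 settlers → the east ledge.  (the west ledge: 1S 1R; the east ledge: 2S 2R)
6. 1 settler and 1 raider ← the west ledge.  (the west ledge: 2S 2R; the east ledge: 1S 1R)
7. 2 settlers → the east ledge.  (the west ledge: 0S 2R; the east ledge: 3S 1R)
8. 1 raider ← the west ledge.  (the west ledge: 0S 3R; the east ledge: 3S 0R)
9. 2 raiders → the east ledge.  (the west ledge: 0S 1R; the east ledge: 3S 2R)
10. 1 raider ← the west ledge.  (the west ledge: 0S 2R; the east ledge: 3S 1R)
11. 2 raiders → the east ledge.  (the west ledge: 0S 0R; the east ledge: 3S 3R)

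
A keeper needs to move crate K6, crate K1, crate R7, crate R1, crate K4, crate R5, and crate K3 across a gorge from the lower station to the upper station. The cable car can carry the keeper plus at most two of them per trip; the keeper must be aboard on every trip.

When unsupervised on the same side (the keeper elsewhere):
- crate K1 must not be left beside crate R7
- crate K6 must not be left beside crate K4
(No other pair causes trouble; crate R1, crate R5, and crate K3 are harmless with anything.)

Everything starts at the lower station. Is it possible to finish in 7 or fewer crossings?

Yes

Yes — this plan uses 7 crossings (≤ 7):
1. Keeper goes to the upper station with crate K1 and crate K6.  [the lower station: crate K3, crate K4, crate R1, crate R5, crate R7 | the upper station: crate K1, crate K6]
2. Keeper goes back to the lower station alone.  [the lower station: crate K3, crate K4, crate R1, crate R5, crate R7 | the upper station: crate K1, crate K6]
3. Keeper goes to the upper station with crate R1.  [the lower station: crate K3, crate K4, crate R5, crate R7 | the upper station: crate K1, crate K6, crate R1]
4. Keeper goes back to the lower station alone.  [the lower station: crate K3, crate K4, crate R5, crate R7 | the upper station: crate K1, crate K6, crate R1]
5. Keeper goes to the upper station with crate K3 and crate R5.  [the lower station: crate K4, crate R7 | the upper station: crate K1, crate K3, crate K6, crate R1, crate R5]
6. Keeper goes back to the lower station alone.  [the lower station: crate K4, crate R7 | the upper station: crate K1, crate K3, crate K6, crate R1, crate R5]
7. Keeper goes to the upper station with crate K4 and crate R7.  [the lower station: — | the upper station: crate K1, crate K3, crate K4, crate K6, crate R1, crate R5, crate R7]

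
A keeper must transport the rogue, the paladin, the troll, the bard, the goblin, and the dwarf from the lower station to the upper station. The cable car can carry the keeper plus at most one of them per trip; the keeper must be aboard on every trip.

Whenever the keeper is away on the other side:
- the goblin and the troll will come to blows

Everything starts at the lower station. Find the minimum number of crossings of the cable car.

Counting alone: the keeper can take at most 1 across per trip to the upper station, so moving all 6 needs at least 6 loaded trips out, with a return between consecutive ones — at least 11 crossings.
The plan below uses exactly 11 crossings, so it is optimal:
1. Keeper goes to the upper station with the troll.  [the lower station: the bard, the dwarf, the goblin, the paladin, the rogue | the upper station: the troll]
2. Keeper goes back to the lower station alone.  [the lower station: the bard, the dwarf, the goblin, the paladin, the rogue | the upper station: the troll]
3. Keeper goes to the upper station with the rogue.  [the lower station: the bard, the dwarf, the goblin, the paladin | the upper station: the rogue, the troll]
4. Keeper goes back to the lower station alone.  [the lower station: the bard, the dwarf, the goblin, the paladin | the upper station: the rogue, the troll]
5. Keeper goes to the upper station with the paladin.  [the lower station: the bard, the dwarf, the goblin | the upper station: the paladin, the rogue, the troll]
6. Keeper goes back to the lower station alone.  [the lower station: the bard, the dwarf, the goblin | the upper station: the paladin, the rogue, the troll]
7. Keeper goes to the upper station with the bard.  [the lower station: the dwarf, the goblin | the upper station: the bard, the paladin, the rogue, the troll]
8. Keeper goes back to the lower station alone.  [the lower station: the dwarf, the goblin | the upper station: the bard, the paladin, the rogue, the troll]
9. Keeper goes to the upper station with the dwarf.  [the lower station: the goblin | the upper station: the bard, the dwarf, the paladin, the rogue, the troll]
10. Keeper goes back to the lower station alone.  [the lower station: the goblin | the upper station: the bard, the dwarf, the paladin, the rogue, the troll]
11. Keeper goes to the upper station with the goblin.  [the lower station: — | the upper station: the bard, the dwarf, the goblin, the paladin, the rogue, the troll]

11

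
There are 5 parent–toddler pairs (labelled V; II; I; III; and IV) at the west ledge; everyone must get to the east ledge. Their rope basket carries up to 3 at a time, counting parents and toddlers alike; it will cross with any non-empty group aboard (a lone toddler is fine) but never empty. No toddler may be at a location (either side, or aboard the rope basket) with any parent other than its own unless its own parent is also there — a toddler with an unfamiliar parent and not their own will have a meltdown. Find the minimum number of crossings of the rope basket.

11

Counting alone: each trip to the east ledge takes at most 3 across and each return brings at least 1 back, so after t trips out (and t−1 returns) at most 3t − (t−1) of the 10 are across; that first reaches 10 at t = 5, so at least 9 crossings are needed.
The safety rule pushes this higher. Following every safe sequence of crossings, the most of the 10 that can be at the east ledge as the rope basket arrives there on crossing 9 is 9 — never all 10.
So no plan with fewer than 11 crossings exists, and this one achieves 11:
1. parent V and toddler V cross → the east ledge.
2. parent V crosses ← the west ledge.
3. toddler I, toddler II, and toddler III cross → the east ledge.
4. toddler V crosses ← the west ledge.
5. parent I, parent II, and parent III cross → the east ledge.
6. parent II and toddler II cross ← the west ledge.
7. parent II, parent IV, and parent V cross → the east ledge.
8. toddler I crosses ← the west ledge.
9. toddler II and toddler V cross → the east ledge.
10. toddler V crosses ← the west ledge.
11. toddler I, toddler IV, and toddler V cross → the east ledge.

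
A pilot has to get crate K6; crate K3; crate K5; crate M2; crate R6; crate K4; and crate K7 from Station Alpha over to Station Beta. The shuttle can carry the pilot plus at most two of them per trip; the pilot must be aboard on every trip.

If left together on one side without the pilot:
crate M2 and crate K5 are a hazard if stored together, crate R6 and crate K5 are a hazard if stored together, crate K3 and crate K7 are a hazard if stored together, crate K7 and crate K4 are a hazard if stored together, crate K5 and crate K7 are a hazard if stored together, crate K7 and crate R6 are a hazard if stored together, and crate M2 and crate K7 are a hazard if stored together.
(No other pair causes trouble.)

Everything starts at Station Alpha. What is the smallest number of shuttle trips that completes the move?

11

Counting alone: the pilot can take at most 2 across per trip to Station Beta, so moving all 7 needs at least 4 loaded trips out, with a return between consecutive ones — at least 7 crossings.
The safety rule pushes this higher. Following every safe sequence of crossings, the most of the 7 that can be at Station Beta as the shuttle arrives there on crossings 7, 9 is 5, 6 respectively — never all 7.
So no plan with fewer than 11 crossings exists, and this one achieves 11:
1. Pilot goes to Station Beta with crate K5 and crate K7.  [Station Alpha: crate K3, crate K4, crate K6, crate M2, crate R6 | Station Beta: crate K5, crate K7]
2. Pilot goes back to Station Alpha with crate K5.  [Station Alpha: crate K3, crate K4, crate K5, crate K6, crate M2, crate R6 | Station Beta: crate K7]
3. Pilot goes to Station Beta with crate K5 and crate K6.  [Station Alpha: crate K3, crate K4, crate M2, crate R6 | Station Beta: crate K5, crate K6, crate K7]
4. Pilot goes back to Station Alpha with crate K5.  [Station Alpha: crate K3, crate K4, crate K5, crate M2, crate R6 | Station Beta: crate K6, crate K7]
5. Pilot goes to Station Beta with crate K3 and crate K5.  [Station Alpha: crate K4, crate M2, crate R6 | Station Beta: crate K3, crate K5, crate K6, crate K7]
6. Pilot goes back to Station Alpha with crate K7.  [Station Alpha: crate K4, crate K7, crate M2, crate R6 | Station Beta: crate K3, crate K5, crate K6]
7. Pilot goes to Station Beta with crate K4 and crate K7.  [Station Alpha: crate M2, crate R6 | Station Beta: crate K3, crate K4, crate K5, crate K6, crate K7]
8. Pilot goes back to Station Alpha with crate K7.  [Station Alpha: crate K7, crate M2, crate R6 | Station Beta: crate K3, crate K4, crate K5, crate K6]
9. Pilot goes to Station Beta with crate M2 and crate R6.  [Station Alpha: crate K7 | Station Beta: crate K3, crate K4, crate K5, crate K6, crate M2, crate R6]
10. Pilot goes back to Station Alpha with crate K5.  [Station Alpha: crate K5, crate K7 | Station Beta: crate K3, crate K4, crate K6, crate M2, crate R6]
11. Pilot goes to Station Beta with crate K5 and crate K7.  [Station Alpha: — | Station Beta: crate K3, crate K4, crate K5, crate K6, crate K7, crate M2, crate R6]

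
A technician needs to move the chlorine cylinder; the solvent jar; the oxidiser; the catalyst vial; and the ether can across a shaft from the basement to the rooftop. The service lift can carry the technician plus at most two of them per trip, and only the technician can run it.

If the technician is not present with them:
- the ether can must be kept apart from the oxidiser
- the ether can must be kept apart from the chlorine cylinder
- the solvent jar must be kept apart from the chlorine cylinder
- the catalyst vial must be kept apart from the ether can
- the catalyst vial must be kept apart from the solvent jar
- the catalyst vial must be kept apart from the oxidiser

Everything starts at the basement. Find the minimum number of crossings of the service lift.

Whatever the first load, the items left behind include a forbidden pair without the technician. No opening move is safe, so no plan exists.

impossible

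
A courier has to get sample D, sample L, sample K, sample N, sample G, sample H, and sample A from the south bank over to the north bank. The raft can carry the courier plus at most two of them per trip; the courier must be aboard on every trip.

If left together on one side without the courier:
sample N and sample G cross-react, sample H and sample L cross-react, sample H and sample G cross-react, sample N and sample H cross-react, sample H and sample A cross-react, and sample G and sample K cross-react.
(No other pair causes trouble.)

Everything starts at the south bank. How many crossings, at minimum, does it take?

Counting alone: the courier can take at most 2 across per trip to the north bank, so moving all 7 needs at least 4 loaded trips out, with a return between consecutive ones — at least 7 crossings.
The safety rule pushes this higher. Following every safe sequence of crossings, the most of the 7 that can be at the north bank as the raft arrives there on crossings 7, 9 is 5, 6 respectively — never all 7.
So no plan with fewer than 11 crossings exists, and this one achieves 11:
1. Courier goes to the north bank with sample G and sample H.  [the south bank: sample A, sample D, sample K, sample L, sample N | the north bank: sample G, sample H]
2. Courier goes back to the south bank with sample G.  [the south bank: sample A, sample D, sample G, sample K, sample L, sample N | the north bank: sample H]
3. Courier goes to the north bank with sample D and sample G.  [the south bank: sample A, sample K, sample L, sample N | the north bank: sample D, sample G, sample H]
4. Courier goes back to the south bank with sample G.  [the south bank: sample A, sample G, sample K, sample L, sample N | the north bank: sample D, sample H]
5. Courier goes to the north bank with sample G and sample L.  [the south bank: sample A, sample K, sample N | the north bank: sample D, sample G, sample H, sample L]
6. Courier goes back to the south bank with sample H.  [the south bank: sample A, sample H, sample K, sample N | the north bank: sample D, sample G, sample L]
7. Courier goes to the north bank with sample A and sample N.  [the south bank: sample H, sample K | the north bank: sample A, sample D, sample G, sample L, sample N]
8. Courier goes back to the south bank with sample N.  [the south bank: sample H, sample K, sample N | the north bank: sample A, sample D, sample G, sample L]
9. Courier goes to the north bank with sample K and sample N.  [the south bank: sample H | the north bank: sample A, sample D, sample G, sample K, sample L, sample N]
10. Courier goes back to the south bank with sample G.  [the south bank: sample G, sample H | the north bank: sample A, sample D, sample K, sample L, sample N]
11. Courier goes to the north bank with sample G and sample H.  [the south bank: — | the north bank: sample A, sample D, sample G, sample H, sample K, sample L, sample N]

11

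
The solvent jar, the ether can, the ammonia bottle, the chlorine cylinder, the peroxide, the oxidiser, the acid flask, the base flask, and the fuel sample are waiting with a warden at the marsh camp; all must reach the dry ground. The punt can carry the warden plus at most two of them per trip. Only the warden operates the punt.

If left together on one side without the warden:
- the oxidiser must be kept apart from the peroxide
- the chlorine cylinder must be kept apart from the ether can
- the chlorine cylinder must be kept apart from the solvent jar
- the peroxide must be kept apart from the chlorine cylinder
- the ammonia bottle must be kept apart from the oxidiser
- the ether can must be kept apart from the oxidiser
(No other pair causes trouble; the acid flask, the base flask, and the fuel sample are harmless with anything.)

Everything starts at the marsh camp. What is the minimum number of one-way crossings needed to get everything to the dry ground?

Counting alone: the warden can take at most 2 across per trip to the dry ground, so moving all 9 needs at least 5 loaded trips out, with a return between consecutive ones — at least 9 crossings.
The safety rule pushes this higher. Following every safe sequence of crossings, the most of the 9 that can be at the dry ground as the punt arrives there on crossing 9 is 8 — never all 9.
So no plan with fewer than 11 crossings exists, and this one achieves 11:
1. Warden goes to the dry ground with the chlorine cylinder and the oxidiser.  [the marsh camp: the acid flask, the ammonia bottle, the base flask, the ether can, the fuel sample, the peroxide, the solvent jar | the dry ground: the chlorine cylinder, the oxidiser]
2. Warden goes back to the marsh camp alone.  [the marsh camp: the acid flask, the ammonia bottle, the base flask, the ether can, the fuel sample, the peroxide, the solvent jar | the dry ground: the chlorine cylinder, the oxidiser]
3. Warden goes to the dry ground with the solvent jar.  [the marsh camp: the acid flask, the ammonia bottle, the base flask, the ether can, the fuel sample, the peroxide | the dry ground: the chlorine cylinder, the oxidiser, the solvent jar]
4. Warden goes back to the marsh camp with the chlorine cylinder.  [the marsh camp: the acid flask, the ammonia bottle, the base flask, the chlorine cylinder, the ether can, the fuel sample, the peroxide | the dry ground: the oxidiser, the solvent jar]
5. Warden goes to the dry ground with the ether can and the peroxide.  [the marsh camp: the acid flask, the ammonia bottle, the base flask, the chlorine cylinder, the fuel sample | the dry ground: the ether can, the oxidiser, the peroxide, the solvent jar]
6. Warden goes back to the marsh camp with the oxidiser.  [the marsh camp: the acid flask, the ammonia bottle, the base flask, the chlorine cylinder, the fuel sample, the oxidiser | the dry ground: the ether can, the peroxide, the solvent jar]
7. Warden goes to the dry ground with the acid flask and the ammonia bottle.  [the marsh camp: the base flask, the chlorine cylinder, the fuel sample, the oxidiser | the dry ground: the acid flask, the ammonia bottle, the ether can, the peroxide, the solvent jar]
8. Warden goes back to the marsh camp alone.  [the marsh camp: the base flask, the chlorine cylinder, the fuel sample, the oxidiser | the dry ground: the acid flask, the ammonia bottle, the ether can, the peroxide, the solvent jar]
9. Warden goes to the dry ground with the base flask and the fuel sample.  [the marsh camp: the chlorine cylinder, the oxidiser | the dry ground: the acid flask, the ammonia bottle, the base flask, the ether can, the fuel sample, the peroxide, the solvent jar]
10. Warden goes back to the marsh camp alone.  [the marsh camp: the chlorine cylinder, the oxidiser | the dry ground: the acid flask, the ammonia bottle, the base flask, the ether can, the fuel sample, the peroxide, the solvent jar]
11. Warden goes to the dry ground with the chlorine cylinder and the oxidiser.  [the marsh camp: — | the dry ground: the acid flask, the ammonia bottle, the base flask, the chlorine cylinder, the ether can, the fuel sample, the oxidiser, the peroxide, the solvent jar]

11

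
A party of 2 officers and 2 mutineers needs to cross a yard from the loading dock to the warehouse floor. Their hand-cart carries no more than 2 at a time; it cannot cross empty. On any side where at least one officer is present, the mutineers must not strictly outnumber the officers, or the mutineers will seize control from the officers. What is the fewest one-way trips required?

Counting alone: each trip to the warehouse floor takes at most 2 across and each return brings at least 1 back, so after t trips out (and t−1 returns) at most 2t − (t−1) of the 4 are across; that first reaches 4 at t = 3, so at least 5 crossings are needed.
The plan below uses exactly 5 crossings, so it is optimal:
1. 2 mutineers → the warehouse floor.  (the loading dock: 2O 0M; the warehouse floor: 0O 2M)
2. 1 mutineer ← the loading dock.  (the loading dock: 2O 1M; the warehouse floor: 0O 1M)
3. 2 officers → the warehouse floor.  (the loading dock: 0O 1M; the warehouse floor: 2O 1M)
4. 1 mutineer ← the loading dock.  (the loading dock: 0O 2M; the warehouse floor: 2O 0M)
5. 2 mutineers → the warehouse floor.  (the loading dock: 0O 0M; the warehouse floor: 2O 2M)

5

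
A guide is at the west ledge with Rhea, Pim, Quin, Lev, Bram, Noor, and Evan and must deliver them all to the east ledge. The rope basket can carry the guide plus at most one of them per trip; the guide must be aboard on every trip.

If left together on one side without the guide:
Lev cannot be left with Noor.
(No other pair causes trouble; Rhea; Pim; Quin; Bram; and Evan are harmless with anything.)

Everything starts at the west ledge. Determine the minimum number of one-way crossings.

Counting alone: the guide can take at most 1 across per trip to the east ledge, so moving all 7 needs at least 7 loaded trips out, with a return between consecutive ones — at least 13 crossings.
The plan below uses exactly 13 crossings, so it is optimal:
1. Guide goes to the east ledge with Lev.
2. Guide goes back to the west ledge alone.
3. Guide goes to the east ledge with Rhea.
4. Guide goes back to the west ledge alone.
5. Guide goes to the east ledge with Pim.
6. Guide goes back to the west ledge alone.
7. Guide goes to the east ledge with Quin.
8. Guide goes back to the west ledge alone.
9. Guide goes to the east ledge with Bram.
10. Guide goes back to the west ledge alone.
11. Guide goes to the east ledge with Evan.
12. Guide goes back to the west ledge alone.
13. Guide goes to the east ledge with Noor.

13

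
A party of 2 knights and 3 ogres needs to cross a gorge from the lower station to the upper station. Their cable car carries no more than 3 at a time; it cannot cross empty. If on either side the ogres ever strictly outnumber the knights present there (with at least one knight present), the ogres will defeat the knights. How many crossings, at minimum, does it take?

impossible

The ogres already outnumber the knights at the lower station before anyone moves, so the starting position itself is disallowed.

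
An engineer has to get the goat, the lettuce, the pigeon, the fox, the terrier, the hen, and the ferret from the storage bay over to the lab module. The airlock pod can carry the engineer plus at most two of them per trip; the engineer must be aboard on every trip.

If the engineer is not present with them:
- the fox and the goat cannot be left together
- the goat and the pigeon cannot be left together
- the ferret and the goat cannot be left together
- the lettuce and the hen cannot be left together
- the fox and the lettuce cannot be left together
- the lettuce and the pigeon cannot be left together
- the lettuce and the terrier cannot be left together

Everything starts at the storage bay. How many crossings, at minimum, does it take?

9

Counting alone: the engineer can take at most 2 across per trip to the lab module, so moving all 7 needs at least 4 loaded trips out, with a return between consecutive ones — at least 7 crossings.
The safety rule pushes this higher. Following every safe sequence of crossings, the most of the 7 that can be at the lab module as the airlock pod arrives there on crossing 7 is 6 — never all 7.
So no plan with fewer than 9 crossings exists, and this one achieves 9:
1. Engineer goes to the lab module with the goat and the lettuce.
2. Engineer goes back to the storage bay alone.
3. Engineer goes to the lab module with the ferret.
4. Engineer goes back to the storage bay with the goat.
5. Engineer goes to the lab module with the fox and the pigeon.
6. Engineer goes back to the storage bay with the lettuce.
7. Engineer goes to the lab module with the hen and the terrier.
8. Engineer goes back to the storage bay alone.
9. Engineer goes to the lab module with the goat and the lettuce.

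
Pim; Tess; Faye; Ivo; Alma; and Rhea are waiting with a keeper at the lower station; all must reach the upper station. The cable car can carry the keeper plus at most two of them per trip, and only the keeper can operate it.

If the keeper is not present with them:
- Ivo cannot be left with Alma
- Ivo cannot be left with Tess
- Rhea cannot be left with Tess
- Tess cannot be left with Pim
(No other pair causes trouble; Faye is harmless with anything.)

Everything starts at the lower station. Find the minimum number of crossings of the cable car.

7

Counting alone: the keeper can take at most 2 across per trip to the upper station, so moving all 6 needs at least 3 loaded trips out, with a return between consecutive ones — at least 5 crossings.
The safety rule pushes this higher. Following every safe sequence of crossings, the most of the 6 that can be at the upper station as the cable car arrives there on crossing 5 is 5 — never all 6.
So no plan with fewer than 7 crossings exists, and this one achieves 7:
1. Keeper goes to the upper station with Ivo and Tess.
2. Keeper goes back to the lower station with Tess.
3. Keeper goes to the upper station with Pim and Tess.
4. Keeper goes back to the lower station with Tess.
5. Keeper goes to the upper station with Faye and Rhea.
6. Keeper goes back to the lower station alone.
7. Keeper goes to the upper station with Alma and Tess.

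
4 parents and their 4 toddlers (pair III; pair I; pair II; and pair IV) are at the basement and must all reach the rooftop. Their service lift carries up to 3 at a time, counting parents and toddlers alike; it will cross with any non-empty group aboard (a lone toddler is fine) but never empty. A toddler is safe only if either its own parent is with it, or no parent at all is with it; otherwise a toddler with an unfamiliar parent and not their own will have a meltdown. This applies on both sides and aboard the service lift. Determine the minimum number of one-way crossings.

Counting alone: each trip to the rooftop takes at most 3 across and each return brings at least 1 back, so after t trips out (and t−1 returns) at most 3t − (t−1) of the 8 are across; that first reaches 8 at t = 4, so at least 7 crossings are needed.
The safety rule pushes this higher. Following every safe sequence of crossings, the most of the 8 that can be at the rooftop as the service lift arrives there on crossing 7 is 7 — never all 8.
So no plan with fewer than 9 crossings exists, and this one achieves 9:
1. parent III and toddler III cross → the rooftop.
2. parent III crosses ← the basement.
3. parent I, parent III, and toddler I cross → the rooftop.
4. parent III and toddler III cross ← the basement.
5. parent II, parent III, and parent IV cross → the rooftop.
6. toddler I crosses ← the basement.
7. toddler I and toddler III cross → the rooftop.
8. toddler III crosses ← the basement.
9. toddler II, toddler III, and toddler IV cross → the rooftop.

9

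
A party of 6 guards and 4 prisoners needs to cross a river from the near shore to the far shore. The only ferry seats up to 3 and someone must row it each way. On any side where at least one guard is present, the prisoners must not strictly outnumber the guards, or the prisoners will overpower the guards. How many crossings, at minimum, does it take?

9

Counting alone: each trip to the far shore takes at most 3 across and each return brings at least 1 back, so after t trips out (and t−1 returns) at most 3t − (t−1) of the 10 are across; that first reaches 10 at t = 5, so at least 9 crossings are needed.
The plan below uses exactly 9 crossings, so it is optimal:
1. 2 prisoners → the far shore.  (the near shore: 6G 2P; the far shore: 0G 2P)
2. 1 prisoner ← the near shore.  (the near shore: 6G 3P; the far shore: 0G 1P)
3. 3 prisoners → the far shore.  (the near shore: 6G 0P; the far shore: 0G 4P)
4. 1 prisoner ← the near shore.  (the near shore: 6G 1P; the far shore: 0G 3P)
5. 3 guards → the far shore.  (the near shore: 3G 1P; the far shore: 3G 3P)
6. 1 prisoner ← the near shore.  (the near shore: 3G 2P; the far shore: 3G 2P)
7. 1 guard and 2 prisoners → the far shore.  (the near shore: 2G 0P; the far shore: 4G 4P)
8. 1 prisoner ← the near shore.  (the near shore: 2G 1P; the far shore: 4G 3P)
9. 2 guards and 1 prisoner → the far shore.  (the near shore: 0G 0P; the far shore: 6G 4P)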